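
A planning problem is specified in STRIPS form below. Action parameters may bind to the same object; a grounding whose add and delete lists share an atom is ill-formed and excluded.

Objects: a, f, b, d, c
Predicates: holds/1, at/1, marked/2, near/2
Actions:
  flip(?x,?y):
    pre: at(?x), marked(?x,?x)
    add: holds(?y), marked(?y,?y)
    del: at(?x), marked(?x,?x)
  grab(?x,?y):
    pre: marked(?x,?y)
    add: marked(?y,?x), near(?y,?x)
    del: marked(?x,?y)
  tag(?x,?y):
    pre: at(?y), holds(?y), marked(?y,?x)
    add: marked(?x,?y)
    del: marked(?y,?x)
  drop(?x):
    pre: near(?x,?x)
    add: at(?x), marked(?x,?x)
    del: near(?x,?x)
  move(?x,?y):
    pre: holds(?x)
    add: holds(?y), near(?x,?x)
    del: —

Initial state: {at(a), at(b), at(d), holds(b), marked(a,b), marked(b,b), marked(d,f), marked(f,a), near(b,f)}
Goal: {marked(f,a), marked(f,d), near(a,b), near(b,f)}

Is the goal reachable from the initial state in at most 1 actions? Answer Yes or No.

1. grab(a,b)  →  {at(a), at(b), at(d), holds(b), marked(b,a), marked(b,b), marked(d,f), marked(f,a), near(b,a), near(b,f)}
2. grab(b,a)  →  {at(a), at(b), at(d), holds(b), marked(a,b), marked(b,b), marked(d,f), marked(f,a), near(a,b), near(b,a), near(b,f)}
3. grab(d,f)  →  {at(a), at(b), at(d), holds(b), marked(a,b), marked(b,b), marked(f,a), marked(f,d), near(a,b), near(b,a), near(b,f), near(f,d)}
optimal plan length = 3; 3 > 1

No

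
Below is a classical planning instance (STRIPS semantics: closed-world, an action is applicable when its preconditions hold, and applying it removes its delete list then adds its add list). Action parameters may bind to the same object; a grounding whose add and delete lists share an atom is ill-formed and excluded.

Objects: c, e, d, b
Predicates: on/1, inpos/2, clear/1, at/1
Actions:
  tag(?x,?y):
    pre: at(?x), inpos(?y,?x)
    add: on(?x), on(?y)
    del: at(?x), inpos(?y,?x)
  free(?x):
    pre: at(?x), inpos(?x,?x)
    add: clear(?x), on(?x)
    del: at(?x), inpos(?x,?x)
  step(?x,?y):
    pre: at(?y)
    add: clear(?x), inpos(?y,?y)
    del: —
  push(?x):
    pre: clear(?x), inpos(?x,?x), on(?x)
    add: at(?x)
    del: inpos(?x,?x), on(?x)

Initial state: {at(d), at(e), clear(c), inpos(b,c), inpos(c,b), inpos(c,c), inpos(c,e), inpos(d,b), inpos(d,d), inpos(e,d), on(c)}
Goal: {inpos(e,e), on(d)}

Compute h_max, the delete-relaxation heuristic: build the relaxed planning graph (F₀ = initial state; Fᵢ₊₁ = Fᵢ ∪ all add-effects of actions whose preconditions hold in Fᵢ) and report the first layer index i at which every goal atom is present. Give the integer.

1

F0 = init (11 atoms)
F1 = F0 ∪ {at(c), clear(b), clear(d), clear(e), inpos(e,e), on(d), on(e)}  (18 atoms)
goal ⊆ F1  ⇒  h_max = 1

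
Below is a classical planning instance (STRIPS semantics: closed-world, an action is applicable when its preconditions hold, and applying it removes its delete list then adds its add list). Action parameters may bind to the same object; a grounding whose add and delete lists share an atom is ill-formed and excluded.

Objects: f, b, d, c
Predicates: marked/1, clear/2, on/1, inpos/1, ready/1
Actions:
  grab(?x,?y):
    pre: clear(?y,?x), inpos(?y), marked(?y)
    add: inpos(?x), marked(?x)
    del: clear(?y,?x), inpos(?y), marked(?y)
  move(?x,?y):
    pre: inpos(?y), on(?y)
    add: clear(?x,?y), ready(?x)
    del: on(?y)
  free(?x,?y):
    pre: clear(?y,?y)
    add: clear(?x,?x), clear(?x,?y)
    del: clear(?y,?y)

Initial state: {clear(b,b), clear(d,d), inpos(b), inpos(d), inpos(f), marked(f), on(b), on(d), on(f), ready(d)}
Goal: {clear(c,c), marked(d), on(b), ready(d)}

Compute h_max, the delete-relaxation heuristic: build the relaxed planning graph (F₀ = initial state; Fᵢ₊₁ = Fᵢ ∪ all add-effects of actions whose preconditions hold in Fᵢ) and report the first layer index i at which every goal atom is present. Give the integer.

2

F0 = init (10 atoms)
F1 = F0 ∪ {clear(b,d), clear(b,f), clear(c,b), clear(c,c), clear(c,d), clear(c,f), clear(d,b), clear(d,f), clear(f,b), clear(f,d), clear(f,f), ready(b), ready(c), ready(f)}  (24 atoms)
F2 = F1 ∪ {clear(b,c), clear(d,c), clear(f,c), marked(b), marked(d)}  (29 atoms)
goal ⊆ F2  ⇒  h_max = 2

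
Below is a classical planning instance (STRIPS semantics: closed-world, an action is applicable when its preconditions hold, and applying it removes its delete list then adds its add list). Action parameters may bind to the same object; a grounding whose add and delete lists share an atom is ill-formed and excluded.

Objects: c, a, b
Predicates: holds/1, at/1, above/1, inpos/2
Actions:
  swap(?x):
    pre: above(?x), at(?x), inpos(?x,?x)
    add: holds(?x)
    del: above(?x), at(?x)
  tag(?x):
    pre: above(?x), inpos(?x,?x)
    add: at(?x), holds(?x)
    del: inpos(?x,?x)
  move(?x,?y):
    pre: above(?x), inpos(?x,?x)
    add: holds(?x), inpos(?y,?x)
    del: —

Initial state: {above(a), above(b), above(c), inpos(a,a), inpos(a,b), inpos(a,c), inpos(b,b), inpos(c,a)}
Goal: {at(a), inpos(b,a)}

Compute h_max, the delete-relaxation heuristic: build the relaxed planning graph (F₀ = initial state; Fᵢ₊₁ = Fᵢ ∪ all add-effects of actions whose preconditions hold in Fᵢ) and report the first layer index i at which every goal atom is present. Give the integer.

1

F0 = init (8 atoms)
F1 = F0 ∪ {at(a), at(b), holds(a), holds(b), inpos(b,a), inpos(c,b)}  (14 atoms)
goal ⊆ F1  ⇒  h_max = 1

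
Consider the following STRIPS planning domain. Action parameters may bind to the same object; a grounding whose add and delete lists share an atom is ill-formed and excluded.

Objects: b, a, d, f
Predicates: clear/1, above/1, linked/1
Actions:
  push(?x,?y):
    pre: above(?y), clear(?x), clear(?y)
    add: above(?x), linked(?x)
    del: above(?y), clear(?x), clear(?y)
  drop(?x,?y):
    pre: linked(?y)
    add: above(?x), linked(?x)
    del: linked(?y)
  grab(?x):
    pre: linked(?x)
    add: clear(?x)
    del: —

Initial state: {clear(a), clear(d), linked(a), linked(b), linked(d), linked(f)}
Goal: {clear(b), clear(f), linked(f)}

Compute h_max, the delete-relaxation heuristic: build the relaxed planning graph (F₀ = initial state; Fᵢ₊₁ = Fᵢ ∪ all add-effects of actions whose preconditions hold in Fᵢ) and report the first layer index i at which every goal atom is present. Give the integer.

1

F0 = init (6 atoms)
F1 = F0 ∪ {above(a), above(b), above(d), above(f), clear(b), clear(f)}  (12 atoms)
goal ⊆ F1  ⇒  h_max = 1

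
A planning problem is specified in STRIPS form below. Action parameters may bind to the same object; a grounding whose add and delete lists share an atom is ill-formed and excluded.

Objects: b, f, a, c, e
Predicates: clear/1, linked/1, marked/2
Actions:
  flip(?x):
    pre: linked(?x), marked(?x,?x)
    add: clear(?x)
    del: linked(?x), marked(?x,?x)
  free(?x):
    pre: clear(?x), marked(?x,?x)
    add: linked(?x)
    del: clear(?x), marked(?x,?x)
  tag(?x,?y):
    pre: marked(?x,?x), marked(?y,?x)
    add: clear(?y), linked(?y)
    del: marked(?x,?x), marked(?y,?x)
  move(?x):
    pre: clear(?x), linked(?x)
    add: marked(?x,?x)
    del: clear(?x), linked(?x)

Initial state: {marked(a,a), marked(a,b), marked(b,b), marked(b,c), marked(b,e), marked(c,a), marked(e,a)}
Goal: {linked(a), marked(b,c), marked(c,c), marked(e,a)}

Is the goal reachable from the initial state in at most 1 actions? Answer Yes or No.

1. tag(b,a)  →  {clear(a), linked(a), marked(a,a), marked(b,c), marked(b,e), marked(c,a), marked(e,a)}
2. tag(a,c)  →  {clear(a), clear(c), linked(a), linked(c), marked(b,c), marked(b,e), marked(e,a)}
3. move(c)  →  {clear(a), linked(a), marked(b,c), marked(b,e), marked(c,c), marked(e,a)}
optimal plan length = 3; 3 > 1

No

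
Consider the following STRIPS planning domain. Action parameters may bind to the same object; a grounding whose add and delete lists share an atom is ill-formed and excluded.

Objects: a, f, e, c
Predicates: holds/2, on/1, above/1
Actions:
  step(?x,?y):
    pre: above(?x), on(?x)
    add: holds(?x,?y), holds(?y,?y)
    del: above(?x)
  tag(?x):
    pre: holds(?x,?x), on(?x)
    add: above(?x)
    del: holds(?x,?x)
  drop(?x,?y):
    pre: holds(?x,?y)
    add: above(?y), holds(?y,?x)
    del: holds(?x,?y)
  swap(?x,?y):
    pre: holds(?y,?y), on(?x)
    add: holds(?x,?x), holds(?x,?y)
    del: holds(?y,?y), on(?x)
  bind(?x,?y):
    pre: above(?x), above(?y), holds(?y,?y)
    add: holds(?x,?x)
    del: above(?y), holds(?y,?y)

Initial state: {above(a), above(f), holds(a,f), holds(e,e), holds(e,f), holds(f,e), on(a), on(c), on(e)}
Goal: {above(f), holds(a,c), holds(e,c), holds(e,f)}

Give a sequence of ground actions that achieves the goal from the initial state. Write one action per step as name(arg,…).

1. step(a,c)  →  {above(f), holds(a,c), holds(a,f), holds(c,c), holds(e,e), holds(e,f), holds(f,e), on(a), on(c), on(e)}
2. swap(e,c)  →  {above(f), holds(a,c), holds(a,f), holds(e,c), holds(e,e), holds(e,f), holds(f,e), on(a), on(c)}

step(a,c); swap(e,c)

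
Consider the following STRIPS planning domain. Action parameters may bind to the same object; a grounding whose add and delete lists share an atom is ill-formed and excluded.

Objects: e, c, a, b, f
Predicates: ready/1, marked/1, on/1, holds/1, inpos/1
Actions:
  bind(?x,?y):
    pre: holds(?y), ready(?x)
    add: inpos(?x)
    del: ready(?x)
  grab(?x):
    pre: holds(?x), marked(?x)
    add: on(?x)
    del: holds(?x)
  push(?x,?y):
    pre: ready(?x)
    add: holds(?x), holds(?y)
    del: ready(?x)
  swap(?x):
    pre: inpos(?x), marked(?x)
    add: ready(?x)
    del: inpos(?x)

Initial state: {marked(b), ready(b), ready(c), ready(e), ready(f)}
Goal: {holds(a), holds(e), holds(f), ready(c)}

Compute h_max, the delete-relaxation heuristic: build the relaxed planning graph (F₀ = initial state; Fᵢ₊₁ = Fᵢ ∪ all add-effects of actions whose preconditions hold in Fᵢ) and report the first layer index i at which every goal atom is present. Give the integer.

F0 = init (5 atoms)
F1 = F0 ∪ {holds(a), holds(b), holds(c), holds(e), holds(f)}  (10 atoms)
goal ⊆ F1  ⇒  h_max = 1

1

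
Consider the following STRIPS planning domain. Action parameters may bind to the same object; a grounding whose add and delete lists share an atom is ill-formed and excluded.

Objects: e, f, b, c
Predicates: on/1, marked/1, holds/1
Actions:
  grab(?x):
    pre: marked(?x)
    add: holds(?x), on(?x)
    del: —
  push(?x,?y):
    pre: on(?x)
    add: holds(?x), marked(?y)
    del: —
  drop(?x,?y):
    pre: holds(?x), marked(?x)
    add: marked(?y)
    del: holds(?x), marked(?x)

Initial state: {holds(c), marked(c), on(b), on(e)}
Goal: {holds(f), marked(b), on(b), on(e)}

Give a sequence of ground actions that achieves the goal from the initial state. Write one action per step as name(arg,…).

1. push(e,f)  →  {holds(c), holds(e), marked(c), marked(f), on(b), on(e)}
2. grab(f)  →  {holds(c), holds(e), holds(f), marked(c), marked(f), on(b), on(e), on(f)}
3. push(e,b)  →  {holds(c), holds(e), holds(f), marked(b), marked(c), marked(f), on(b), on(e), on(f)}

push(e,f); grab(f); push(e,b)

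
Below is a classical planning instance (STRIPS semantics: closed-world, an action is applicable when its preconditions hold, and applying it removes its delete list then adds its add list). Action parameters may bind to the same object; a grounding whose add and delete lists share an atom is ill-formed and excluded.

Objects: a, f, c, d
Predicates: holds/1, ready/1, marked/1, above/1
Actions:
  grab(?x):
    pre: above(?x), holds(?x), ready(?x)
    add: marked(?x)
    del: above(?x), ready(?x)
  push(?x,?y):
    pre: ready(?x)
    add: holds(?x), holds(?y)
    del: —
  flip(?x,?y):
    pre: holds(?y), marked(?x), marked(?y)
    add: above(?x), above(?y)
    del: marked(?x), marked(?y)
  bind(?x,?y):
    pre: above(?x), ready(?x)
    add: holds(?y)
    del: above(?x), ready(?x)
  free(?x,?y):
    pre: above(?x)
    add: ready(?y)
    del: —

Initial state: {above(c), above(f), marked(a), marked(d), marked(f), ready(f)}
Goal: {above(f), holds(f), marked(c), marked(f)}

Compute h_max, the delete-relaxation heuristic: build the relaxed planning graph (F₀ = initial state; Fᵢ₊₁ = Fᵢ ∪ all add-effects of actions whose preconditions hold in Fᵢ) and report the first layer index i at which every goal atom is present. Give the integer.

F0 = init (6 atoms)
F1 = F0 ∪ {holds(a), holds(c), holds(d), holds(f), ready(a), ready(c), ready(d)}  (13 atoms)
F2 = F1 ∪ {above(a), above(d), marked(c)}  (16 atoms)
goal ⊆ F2  ⇒  h_max = 2

2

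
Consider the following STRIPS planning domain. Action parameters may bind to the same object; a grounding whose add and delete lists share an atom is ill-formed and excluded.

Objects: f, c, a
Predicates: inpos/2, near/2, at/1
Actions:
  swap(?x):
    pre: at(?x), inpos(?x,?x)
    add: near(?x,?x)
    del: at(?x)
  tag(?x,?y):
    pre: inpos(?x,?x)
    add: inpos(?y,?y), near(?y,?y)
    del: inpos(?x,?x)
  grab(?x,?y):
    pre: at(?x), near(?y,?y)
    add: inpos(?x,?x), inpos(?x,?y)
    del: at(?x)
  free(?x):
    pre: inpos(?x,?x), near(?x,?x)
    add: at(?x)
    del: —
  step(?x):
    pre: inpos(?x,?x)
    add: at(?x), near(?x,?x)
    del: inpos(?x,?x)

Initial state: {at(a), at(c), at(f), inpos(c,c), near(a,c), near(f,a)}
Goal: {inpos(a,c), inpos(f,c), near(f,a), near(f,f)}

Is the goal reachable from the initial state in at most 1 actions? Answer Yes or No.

1. swap(c)  →  {at(a), at(f), inpos(c,c), near(a,c), near(c,c), near(f,a)}
2. tag(c,f)  →  {at(a), at(f), inpos(f,f), near(a,c), near(c,c), near(f,a), near(f,f)}
3. grab(f,c)  →  {at(a), inpos(f,c), inpos(f,f), near(a,c), near(c,c), near(f,a), near(f,f)}
4. grab(a,c)  →  {inpos(a,a), inpos(a,c), inpos(f,c), inpos(f,f), near(a,c), near(c,c), near(f,a), near(f,f)}
optimal plan length = 4; 4 > 1

No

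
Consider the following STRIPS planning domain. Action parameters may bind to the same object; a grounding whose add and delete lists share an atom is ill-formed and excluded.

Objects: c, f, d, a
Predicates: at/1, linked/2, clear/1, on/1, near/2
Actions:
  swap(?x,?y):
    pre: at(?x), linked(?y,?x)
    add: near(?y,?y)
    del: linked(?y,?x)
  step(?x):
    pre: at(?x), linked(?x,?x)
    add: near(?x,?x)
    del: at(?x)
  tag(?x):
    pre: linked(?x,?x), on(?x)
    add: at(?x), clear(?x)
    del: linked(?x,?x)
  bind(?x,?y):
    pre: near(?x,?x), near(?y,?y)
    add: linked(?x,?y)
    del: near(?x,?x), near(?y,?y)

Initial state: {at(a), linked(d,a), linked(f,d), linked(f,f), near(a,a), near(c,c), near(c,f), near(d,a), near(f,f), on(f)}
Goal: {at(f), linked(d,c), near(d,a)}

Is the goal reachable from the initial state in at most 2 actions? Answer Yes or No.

1. swap(a,d)  →  {at(a), linked(f,d), linked(f,f), near(a,a), near(c,c), near(c,f), near(d,a), near(d,d), near(f,f), on(f)}
2. tag(f)  →  {at(a), at(f), clear(f), linked(f,d), near(a,a), near(c,c), near(c,f), near(d,a), near(d,d), near(f,f), on(f)}
3. bind(d,c)  →  {at(a), at(f), clear(f), linked(d,c), linked(f,d), near(a,a), near(c,f), near(d,a), near(f,f), on(f)}
optimal plan length = 3; 3 > 2

No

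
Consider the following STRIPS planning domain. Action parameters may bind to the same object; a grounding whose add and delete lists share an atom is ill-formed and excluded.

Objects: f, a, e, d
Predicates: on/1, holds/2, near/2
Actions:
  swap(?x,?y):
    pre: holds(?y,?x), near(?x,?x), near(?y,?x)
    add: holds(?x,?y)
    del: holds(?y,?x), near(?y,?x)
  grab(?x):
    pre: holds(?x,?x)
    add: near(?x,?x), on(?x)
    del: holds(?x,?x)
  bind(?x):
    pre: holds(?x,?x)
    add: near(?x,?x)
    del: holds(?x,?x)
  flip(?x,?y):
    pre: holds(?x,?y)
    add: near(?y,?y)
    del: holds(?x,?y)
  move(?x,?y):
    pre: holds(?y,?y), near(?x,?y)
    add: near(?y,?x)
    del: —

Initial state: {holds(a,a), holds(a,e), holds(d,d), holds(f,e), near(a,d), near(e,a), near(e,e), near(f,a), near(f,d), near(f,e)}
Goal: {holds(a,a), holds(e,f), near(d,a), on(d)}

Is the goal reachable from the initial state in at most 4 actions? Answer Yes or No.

1. swap(e,f)  →  {holds(a,a), holds(a,e), holds(d,d), holds(e,f), near(a,d), near(e,a), near(e,e), near(f,a), near(f,d)}
2. move(a,d)  →  {holds(a,a), holds(a,e), holds(d,d), holds(e,f), near(a,d), near(d,a), near(e,a), near(e,e), near(f,a), near(f,d)}
3. grab(d)  →  {holds(a,a), holds(a,e), holds(e,f), near(a,d), near(d,a), near(d,d), near(e,a), near(e,e), near(f,a), near(f,d), on(d)}
optimal plan length = 3; 3 ≤ 4

Yes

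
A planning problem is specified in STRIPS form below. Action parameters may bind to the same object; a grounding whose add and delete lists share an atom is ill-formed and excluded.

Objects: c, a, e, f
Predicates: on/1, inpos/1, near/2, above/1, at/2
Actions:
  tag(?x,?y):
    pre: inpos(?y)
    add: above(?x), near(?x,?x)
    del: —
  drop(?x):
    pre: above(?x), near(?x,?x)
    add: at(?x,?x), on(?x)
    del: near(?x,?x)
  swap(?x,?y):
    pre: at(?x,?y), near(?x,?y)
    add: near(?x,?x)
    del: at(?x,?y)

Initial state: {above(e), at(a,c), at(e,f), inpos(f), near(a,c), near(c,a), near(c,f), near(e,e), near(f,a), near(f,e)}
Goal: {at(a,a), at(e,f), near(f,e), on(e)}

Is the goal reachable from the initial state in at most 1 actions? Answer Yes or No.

No

1. tag(a,f)  →  {above(a), above(e), at(a,c), at(e,f), inpos(f), near(a,a), near(a,c), near(c,a), near(c,f), near(e,e), near(f,a), near(f,e)}
2. drop(a)  →  {above(a), above(e), at(a,a), at(a,c), at(e,f), inpos(f), near(a,c), near(c,a), near(c,f), near(e,e), near(f,a), near(f,e), on(a)}
3. drop(e)  →  {above(a), above(e), at(a,a), at(a,c), at(e,e), at(e,f), inpos(f), near(a,c), near(c,a), near(c,f), near(f,a), near(f,e), on(a), on(e)}
optimal plan length = 3; 3 > 1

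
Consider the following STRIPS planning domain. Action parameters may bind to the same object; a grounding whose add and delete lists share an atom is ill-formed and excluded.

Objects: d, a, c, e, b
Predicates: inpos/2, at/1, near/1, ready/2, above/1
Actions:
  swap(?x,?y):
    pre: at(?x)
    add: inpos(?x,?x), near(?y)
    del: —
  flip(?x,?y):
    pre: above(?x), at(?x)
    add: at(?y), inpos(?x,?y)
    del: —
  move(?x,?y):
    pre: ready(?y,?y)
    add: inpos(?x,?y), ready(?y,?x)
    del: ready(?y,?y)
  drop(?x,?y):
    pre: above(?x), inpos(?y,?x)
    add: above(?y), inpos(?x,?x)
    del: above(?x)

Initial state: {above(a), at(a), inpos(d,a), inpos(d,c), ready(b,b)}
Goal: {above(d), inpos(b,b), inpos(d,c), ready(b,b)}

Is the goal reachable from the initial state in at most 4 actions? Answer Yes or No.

1. flip(a,b)  →  {above(a), at(a), at(b), inpos(a,b), inpos(d,a), inpos(d,c), ready(b,b)}
2. swap(b,d)  →  {above(a), at(a), at(b), inpos(a,b), inpos(b,b), inpos(d,a), inpos(d,c), near(d), ready(b,b)}
3. drop(a,d)  →  {above(d), at(a), at(b), inpos(a,a), inpos(a,b), inpos(b,b), inpos(d,a), inpos(d,c), near(d), ready(b,b)}
optimal plan length = 3; 3 ≤ 4

Yes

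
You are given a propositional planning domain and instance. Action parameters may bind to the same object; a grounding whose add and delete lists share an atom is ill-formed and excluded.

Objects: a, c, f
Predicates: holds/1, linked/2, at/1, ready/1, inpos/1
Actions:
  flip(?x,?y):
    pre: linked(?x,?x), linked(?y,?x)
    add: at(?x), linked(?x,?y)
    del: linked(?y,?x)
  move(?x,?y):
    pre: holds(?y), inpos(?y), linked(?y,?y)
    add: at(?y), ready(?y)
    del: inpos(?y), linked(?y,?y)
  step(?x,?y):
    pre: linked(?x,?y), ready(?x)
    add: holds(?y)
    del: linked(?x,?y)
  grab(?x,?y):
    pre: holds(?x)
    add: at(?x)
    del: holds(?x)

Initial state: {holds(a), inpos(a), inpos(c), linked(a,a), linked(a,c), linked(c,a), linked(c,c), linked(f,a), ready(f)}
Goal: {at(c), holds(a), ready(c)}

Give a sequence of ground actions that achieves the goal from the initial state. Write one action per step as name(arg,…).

1. move(a,a)  →  {at(a), holds(a), inpos(c), linked(a,c), linked(c,a), linked(c,c), linked(f,a), ready(a), ready(f)}
2. step(a,c)  →  {at(a), holds(a), holds(c), inpos(c), linked(c,a), linked(c,c), linked(f,a), ready(a), ready(f)}
3. move(a,c)  →  {at(a), at(c), holds(a), holds(c), linked(c,a), linked(f,a), ready(a), ready(c), ready(f)}

move(a,a); step(a,c); move(a,c)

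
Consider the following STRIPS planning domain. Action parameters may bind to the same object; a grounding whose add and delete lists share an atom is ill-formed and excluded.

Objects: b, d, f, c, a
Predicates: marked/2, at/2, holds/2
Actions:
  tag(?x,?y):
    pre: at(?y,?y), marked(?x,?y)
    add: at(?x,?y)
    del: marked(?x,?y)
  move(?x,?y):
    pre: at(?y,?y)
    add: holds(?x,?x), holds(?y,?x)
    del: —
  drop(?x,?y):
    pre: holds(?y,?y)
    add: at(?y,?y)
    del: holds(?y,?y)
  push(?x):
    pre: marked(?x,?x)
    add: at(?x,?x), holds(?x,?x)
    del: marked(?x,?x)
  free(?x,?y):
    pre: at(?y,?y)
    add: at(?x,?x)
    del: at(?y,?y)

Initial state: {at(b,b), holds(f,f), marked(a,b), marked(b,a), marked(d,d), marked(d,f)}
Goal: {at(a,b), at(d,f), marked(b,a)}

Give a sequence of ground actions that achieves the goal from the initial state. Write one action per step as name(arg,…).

1. tag(a,b)  →  {at(a,b), at(b,b), holds(f,f), marked(b,a), marked(d,d), marked(d,f)}
2. drop(b,f)  →  {at(a,b), at(b,b), at(f,f), marked(b,a), marked(d,d), marked(d,f)}
3. tag(d,f)  →  {at(a,b), at(b,b), at(d,f), at(f,f), marked(b,a), marked(d,d)}

tag(a,b); drop(b,f); tag(d,f)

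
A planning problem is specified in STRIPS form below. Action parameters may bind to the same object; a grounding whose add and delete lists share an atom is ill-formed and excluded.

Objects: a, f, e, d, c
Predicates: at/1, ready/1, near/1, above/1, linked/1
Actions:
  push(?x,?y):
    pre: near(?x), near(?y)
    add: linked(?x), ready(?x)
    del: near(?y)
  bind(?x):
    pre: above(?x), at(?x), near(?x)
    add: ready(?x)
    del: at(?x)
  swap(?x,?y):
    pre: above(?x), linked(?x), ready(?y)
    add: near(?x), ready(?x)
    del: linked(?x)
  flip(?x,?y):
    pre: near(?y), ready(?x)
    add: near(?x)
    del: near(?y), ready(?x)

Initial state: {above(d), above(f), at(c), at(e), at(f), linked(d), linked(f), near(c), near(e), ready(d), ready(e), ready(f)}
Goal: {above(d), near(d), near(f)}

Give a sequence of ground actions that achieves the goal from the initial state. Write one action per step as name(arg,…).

swap(f,f); swap(d,f)

1. swap(f,f)  →  {above(d), above(f), at(c), at(e), at(f), linked(d), near(c), near(e), near(f), ready(d), ready(e), ready(f)}
2. swap(d,f)  →  {above(d), above(f), at(c), at(e), at(f), near(c), near(d), near(e), near(f), ready(d), ready(e), ready(f)}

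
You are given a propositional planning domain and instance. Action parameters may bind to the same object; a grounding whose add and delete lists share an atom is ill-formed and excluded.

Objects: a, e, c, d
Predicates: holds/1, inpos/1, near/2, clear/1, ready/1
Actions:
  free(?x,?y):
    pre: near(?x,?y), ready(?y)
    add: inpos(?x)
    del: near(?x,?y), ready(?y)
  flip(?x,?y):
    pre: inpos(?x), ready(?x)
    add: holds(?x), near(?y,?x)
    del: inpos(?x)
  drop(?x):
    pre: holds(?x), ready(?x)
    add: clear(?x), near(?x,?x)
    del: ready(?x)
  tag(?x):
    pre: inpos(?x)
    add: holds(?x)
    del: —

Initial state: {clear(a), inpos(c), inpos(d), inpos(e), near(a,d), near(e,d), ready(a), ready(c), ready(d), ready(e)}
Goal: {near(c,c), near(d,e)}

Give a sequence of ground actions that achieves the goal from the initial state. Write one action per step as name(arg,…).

1. flip(e,d)  →  {clear(a), holds(e), inpos(c), inpos(d), near(a,d), near(d,e), near(e,d), ready(a), ready(c), ready(d), ready(e)}
2. flip(c,c)  →  {clear(a), holds(c), holds(e), inpos(d), near(a,d), near(c,c), near(d,e), near(e,d), ready(a), ready(c), ready(d), ready(e)}

flip(e,d); flip(c,c)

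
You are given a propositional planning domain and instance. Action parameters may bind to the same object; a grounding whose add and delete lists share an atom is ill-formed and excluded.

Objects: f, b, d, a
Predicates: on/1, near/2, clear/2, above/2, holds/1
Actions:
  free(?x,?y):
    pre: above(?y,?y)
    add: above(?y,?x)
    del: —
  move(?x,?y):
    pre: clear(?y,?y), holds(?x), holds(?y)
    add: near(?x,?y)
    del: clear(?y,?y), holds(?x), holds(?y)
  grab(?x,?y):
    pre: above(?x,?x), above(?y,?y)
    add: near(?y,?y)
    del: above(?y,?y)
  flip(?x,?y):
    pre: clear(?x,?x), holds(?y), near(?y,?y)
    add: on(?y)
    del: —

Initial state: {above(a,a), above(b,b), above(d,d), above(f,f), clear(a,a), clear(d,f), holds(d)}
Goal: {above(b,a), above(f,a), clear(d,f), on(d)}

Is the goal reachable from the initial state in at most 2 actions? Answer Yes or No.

No

1. free(a,f)  →  {above(a,a), above(b,b), above(d,d), above(f,a), above(f,f), clear(a,a), clear(d,f), holds(d)}
2. free(a,b)  →  {above(a,a), above(b,a), above(b,b), above(d,d), above(f,a), above(f,f), clear(a,a), clear(d,f), holds(d)}
3. grab(f,d)  →  {above(a,a), above(b,a), above(b,b), above(f,a), above(f,f), clear(a,a), clear(d,f), holds(d), near(d,d)}
4. flip(a,d)  →  {above(a,a), above(b,a), above(b,b), above(f,a), above(f,f), clear(a,a), clear(d,f), holds(d), near(d,d), on(d)}
optimal plan length = 4; 4 > 2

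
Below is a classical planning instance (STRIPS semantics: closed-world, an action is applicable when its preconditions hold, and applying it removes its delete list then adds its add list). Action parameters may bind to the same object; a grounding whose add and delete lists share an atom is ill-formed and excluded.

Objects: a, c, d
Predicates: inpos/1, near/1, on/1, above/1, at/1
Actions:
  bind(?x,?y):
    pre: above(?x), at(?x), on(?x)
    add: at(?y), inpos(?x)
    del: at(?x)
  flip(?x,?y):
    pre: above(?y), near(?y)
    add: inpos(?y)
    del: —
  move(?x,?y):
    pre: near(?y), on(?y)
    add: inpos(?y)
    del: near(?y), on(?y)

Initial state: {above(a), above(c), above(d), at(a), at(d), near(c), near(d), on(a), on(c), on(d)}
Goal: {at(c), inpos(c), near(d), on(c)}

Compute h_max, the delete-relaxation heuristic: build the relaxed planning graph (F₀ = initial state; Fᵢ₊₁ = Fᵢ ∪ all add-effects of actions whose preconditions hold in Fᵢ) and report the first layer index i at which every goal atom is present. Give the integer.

1

F0 = init (10 atoms)
F1 = F0 ∪ {at(c), inpos(a), inpos(c), inpos(d)}  (14 atoms)
goal ⊆ F1  ⇒  h_max = 1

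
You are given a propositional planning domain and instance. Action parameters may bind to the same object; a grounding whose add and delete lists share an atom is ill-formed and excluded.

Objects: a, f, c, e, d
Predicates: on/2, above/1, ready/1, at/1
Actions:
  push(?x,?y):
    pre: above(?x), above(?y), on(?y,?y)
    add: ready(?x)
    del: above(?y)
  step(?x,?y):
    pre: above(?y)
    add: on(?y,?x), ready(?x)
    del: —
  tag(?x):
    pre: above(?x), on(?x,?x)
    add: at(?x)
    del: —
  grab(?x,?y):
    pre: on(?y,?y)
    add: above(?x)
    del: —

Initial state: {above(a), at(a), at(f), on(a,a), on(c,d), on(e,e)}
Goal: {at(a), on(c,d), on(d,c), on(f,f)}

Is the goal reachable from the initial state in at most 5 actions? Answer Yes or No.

1. grab(f,a)  →  {above(a), above(f), at(a), at(f), on(a,a), on(c,d), on(e,e)}
2. step(f,f)  →  {above(a), above(f), at(a), at(f), on(a,a), on(c,d), on(e,e), on(f,f), ready(f)}
3. grab(d,a)  →  {above(a), above(d), above(f), at(a), at(f), on(a,a), on(c,d), on(e,e), on(f,f), ready(f)}
4. step(c,d)  →  {above(a), above(d), above(f), at(a), at(f), on(a,a), on(c,d), on(d,c), on(e,e), on(f,f), ready(c), ready(f)}
optimal plan length = 4; 4 ≤ 5

Yes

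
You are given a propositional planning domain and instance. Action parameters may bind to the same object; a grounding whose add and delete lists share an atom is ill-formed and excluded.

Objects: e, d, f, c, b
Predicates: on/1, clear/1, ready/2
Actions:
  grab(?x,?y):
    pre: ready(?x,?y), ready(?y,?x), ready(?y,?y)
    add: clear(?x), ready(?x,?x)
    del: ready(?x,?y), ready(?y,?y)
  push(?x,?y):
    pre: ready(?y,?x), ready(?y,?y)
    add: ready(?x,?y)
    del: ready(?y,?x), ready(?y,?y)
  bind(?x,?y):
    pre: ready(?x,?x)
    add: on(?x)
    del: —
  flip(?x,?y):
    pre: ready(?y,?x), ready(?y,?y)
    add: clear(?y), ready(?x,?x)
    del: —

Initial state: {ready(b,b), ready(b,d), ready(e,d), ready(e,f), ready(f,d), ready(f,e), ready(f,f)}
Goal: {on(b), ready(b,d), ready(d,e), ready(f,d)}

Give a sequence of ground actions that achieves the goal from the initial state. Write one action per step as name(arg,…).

1. grab(e,f)  →  {clear(e), ready(b,b), ready(b,d), ready(e,d), ready(e,e), ready(f,d), ready(f,e)}
2. push(d,e)  →  {clear(e), ready(b,b), ready(b,d), ready(d,e), ready(f,d), ready(f,e)}
3. bind(b,e)  →  {clear(e), on(b), ready(b,b), ready(b,d), ready(d,e), ready(f,d), ready(f,e)}

grab(e,f); push(d,e); bind(b,e)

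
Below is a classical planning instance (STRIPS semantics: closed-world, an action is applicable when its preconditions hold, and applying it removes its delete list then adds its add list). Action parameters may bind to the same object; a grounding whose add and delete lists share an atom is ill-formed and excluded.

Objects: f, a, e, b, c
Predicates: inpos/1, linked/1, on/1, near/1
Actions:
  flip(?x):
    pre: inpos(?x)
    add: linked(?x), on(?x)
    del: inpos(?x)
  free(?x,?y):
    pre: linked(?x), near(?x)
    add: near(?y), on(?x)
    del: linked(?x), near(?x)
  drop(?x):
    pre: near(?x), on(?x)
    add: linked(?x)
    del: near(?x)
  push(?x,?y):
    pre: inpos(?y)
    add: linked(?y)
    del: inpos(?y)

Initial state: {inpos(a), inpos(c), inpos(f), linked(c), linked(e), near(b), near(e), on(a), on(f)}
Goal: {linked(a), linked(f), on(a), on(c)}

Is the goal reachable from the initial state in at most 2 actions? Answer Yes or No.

1. flip(f)  →  {inpos(a), inpos(c), linked(c), linked(e), linked(f), near(b), near(e), on(a), on(f)}
2. flip(a)  →  {inpos(c), linked(a), linked(c), linked(e), linked(f), near(b), near(e), on(a), on(f)}
3. flip(c)  →  {linked(a), linked(c), linked(e), linked(f), near(b), near(e), on(a), on(c), on(f)}
optimal plan length = 3; 3 > 2

No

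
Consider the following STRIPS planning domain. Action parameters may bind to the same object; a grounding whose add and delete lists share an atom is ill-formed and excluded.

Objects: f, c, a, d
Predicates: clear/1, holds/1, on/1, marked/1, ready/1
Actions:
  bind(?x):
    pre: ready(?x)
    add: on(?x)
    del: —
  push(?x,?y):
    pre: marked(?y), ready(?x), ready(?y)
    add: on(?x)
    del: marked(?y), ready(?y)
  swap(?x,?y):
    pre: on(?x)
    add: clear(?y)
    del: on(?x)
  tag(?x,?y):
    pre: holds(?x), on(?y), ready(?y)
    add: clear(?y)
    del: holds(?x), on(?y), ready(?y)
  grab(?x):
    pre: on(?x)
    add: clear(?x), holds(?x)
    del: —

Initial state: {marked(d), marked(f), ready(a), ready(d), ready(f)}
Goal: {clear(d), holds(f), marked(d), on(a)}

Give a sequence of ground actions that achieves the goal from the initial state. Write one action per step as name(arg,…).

1. bind(f)  →  {marked(d), marked(f), on(f), ready(a), ready(d), ready(f)}
2. bind(a)  →  {marked(d), marked(f), on(a), on(f), ready(a), ready(d), ready(f)}
3. grab(f)  →  {clear(f), holds(f), marked(d), marked(f), on(a), on(f), ready(a), ready(d), ready(f)}
4. swap(f,d)  →  {clear(d), clear(f), holds(f), marked(d), marked(f), on(a), ready(a), ready(d), ready(f)}

bind(f); bind(a); grab(f); swap(f,d)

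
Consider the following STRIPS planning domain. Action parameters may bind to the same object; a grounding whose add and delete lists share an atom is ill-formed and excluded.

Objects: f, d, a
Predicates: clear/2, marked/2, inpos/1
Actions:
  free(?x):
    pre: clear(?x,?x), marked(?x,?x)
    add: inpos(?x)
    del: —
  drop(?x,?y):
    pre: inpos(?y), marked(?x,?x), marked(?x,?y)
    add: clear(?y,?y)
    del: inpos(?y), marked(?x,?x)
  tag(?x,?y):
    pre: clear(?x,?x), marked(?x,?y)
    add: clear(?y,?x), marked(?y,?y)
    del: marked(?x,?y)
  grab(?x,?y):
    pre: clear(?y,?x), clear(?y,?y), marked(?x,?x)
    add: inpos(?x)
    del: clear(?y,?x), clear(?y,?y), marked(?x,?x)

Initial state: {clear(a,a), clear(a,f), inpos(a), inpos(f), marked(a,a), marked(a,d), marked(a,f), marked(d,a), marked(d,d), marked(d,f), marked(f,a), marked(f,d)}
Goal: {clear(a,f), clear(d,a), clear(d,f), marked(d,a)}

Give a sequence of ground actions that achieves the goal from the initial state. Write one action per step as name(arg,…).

drop(d,f); tag(f,d); tag(a,d)

1. drop(d,f)  →  {clear(a,a), clear(a,f), clear(f,f), inpos(a), marked(a,a), marked(a,d), marked(a,f), marked(d,a), marked(d,f), marked(f,a), marked(f,d)}
2. tag(f,d)  →  {clear(a,a), clear(a,f), clear(d,f), clear(f,f), inpos(a), marked(a,a), marked(a,d), marked(a,f), marked(d,a), marked(d,d), marked(d,f), marked(f,a)}
3. tag(a,d)  →  {clear(a,a), clear(a,f), clear(d,a), clear(d,f), clear(f,f), inpos(a), marked(a,a), marked(a,f), marked(d,a), marked(d,d), marked(d,f), marked(f,a)}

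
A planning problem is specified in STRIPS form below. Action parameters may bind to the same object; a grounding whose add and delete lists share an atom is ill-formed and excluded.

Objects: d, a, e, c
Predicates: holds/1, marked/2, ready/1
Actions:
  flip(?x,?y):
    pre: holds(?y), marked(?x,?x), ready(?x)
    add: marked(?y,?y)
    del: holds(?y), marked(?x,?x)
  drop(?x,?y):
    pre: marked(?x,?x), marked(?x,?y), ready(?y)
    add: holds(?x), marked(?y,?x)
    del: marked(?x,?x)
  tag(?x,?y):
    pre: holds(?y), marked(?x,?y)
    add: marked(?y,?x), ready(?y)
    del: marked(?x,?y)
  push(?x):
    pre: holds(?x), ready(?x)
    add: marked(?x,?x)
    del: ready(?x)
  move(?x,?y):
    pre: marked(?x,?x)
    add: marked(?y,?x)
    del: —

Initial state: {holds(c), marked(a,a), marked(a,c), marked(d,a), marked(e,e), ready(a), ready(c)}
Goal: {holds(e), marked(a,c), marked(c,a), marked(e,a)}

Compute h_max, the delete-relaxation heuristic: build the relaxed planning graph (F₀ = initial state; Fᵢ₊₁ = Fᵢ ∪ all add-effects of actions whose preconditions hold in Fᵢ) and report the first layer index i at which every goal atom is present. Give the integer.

2

F0 = init (7 atoms)
F1 = F0 ∪ {holds(a), marked(a,e), marked(c,a), marked(c,c), marked(c,e), marked(d,e), marked(e,a)}  (14 atoms)
F2 = F1 ∪ {holds(e), marked(a,d), marked(d,c), marked(e,c)}  (18 atoms)
goal ⊆ F2  ⇒  h_max = 2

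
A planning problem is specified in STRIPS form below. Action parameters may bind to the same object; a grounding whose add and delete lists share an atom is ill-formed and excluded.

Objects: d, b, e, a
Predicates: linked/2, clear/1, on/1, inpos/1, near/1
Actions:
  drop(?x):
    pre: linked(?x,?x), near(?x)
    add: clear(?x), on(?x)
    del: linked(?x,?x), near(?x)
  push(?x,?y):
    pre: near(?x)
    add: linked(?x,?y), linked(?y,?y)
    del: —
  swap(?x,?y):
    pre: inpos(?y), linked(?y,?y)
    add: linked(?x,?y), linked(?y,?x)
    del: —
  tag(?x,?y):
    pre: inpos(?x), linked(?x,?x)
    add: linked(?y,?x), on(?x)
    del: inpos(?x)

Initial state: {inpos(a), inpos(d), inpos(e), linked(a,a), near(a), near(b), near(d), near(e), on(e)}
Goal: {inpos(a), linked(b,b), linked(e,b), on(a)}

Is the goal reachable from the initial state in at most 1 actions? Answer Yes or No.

No

1. drop(a)  →  {clear(a), inpos(a), inpos(d), inpos(e), near(b), near(d), near(e), on(a), on(e)}
2. push(e,b)  →  {clear(a), inpos(a), inpos(d), inpos(e), linked(b,b), linked(e,b), near(b), near(d), near(e), on(a), on(e)}
optimal plan length = 2; 2 > 1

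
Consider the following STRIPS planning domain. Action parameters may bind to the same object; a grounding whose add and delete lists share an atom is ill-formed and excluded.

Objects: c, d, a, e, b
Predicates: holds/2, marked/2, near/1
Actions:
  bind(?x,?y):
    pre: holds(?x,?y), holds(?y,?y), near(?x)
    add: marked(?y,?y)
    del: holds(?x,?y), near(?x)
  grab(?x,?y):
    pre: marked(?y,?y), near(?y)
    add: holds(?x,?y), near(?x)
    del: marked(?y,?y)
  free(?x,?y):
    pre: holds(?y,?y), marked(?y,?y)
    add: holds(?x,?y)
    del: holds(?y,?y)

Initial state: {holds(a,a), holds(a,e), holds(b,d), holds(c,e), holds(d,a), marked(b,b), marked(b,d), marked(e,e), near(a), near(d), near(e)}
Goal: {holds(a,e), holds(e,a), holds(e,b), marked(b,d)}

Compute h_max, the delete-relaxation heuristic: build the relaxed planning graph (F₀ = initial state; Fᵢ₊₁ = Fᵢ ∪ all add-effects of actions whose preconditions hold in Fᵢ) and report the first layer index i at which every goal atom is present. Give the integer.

F0 = init (11 atoms)
F1 = F0 ∪ {holds(b,e), holds(d,e), holds(e,e), marked(a,a), near(b), near(c)}  (17 atoms)
F2 = F1 ∪ {holds(a,b), holds(b,a), holds(b,b), holds(c,a), holds(c,b), holds(d,b), holds(e,a), holds(e,b)}  (25 atoms)
goal ⊆ F2  ⇒  h_max = 2

2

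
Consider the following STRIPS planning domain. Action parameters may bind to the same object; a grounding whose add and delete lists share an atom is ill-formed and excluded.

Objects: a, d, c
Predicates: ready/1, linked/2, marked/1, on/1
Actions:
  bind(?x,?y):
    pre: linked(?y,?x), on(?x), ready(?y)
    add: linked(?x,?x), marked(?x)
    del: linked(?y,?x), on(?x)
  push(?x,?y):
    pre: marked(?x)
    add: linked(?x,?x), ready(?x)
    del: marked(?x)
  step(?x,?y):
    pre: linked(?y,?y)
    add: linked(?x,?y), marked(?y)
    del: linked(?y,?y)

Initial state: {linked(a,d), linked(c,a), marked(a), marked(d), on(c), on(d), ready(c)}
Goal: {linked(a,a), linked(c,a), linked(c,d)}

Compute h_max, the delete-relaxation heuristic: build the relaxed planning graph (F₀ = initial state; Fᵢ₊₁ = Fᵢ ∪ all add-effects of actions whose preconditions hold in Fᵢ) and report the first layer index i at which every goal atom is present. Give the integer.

F0 = init (7 atoms)
F1 = F0 ∪ {linked(a,a), linked(d,d), ready(a), ready(d)}  (11 atoms)
F2 = F1 ∪ {linked(c,d), linked(d,a)}  (13 atoms)
goal ⊆ F2  ⇒  h_max = 2

2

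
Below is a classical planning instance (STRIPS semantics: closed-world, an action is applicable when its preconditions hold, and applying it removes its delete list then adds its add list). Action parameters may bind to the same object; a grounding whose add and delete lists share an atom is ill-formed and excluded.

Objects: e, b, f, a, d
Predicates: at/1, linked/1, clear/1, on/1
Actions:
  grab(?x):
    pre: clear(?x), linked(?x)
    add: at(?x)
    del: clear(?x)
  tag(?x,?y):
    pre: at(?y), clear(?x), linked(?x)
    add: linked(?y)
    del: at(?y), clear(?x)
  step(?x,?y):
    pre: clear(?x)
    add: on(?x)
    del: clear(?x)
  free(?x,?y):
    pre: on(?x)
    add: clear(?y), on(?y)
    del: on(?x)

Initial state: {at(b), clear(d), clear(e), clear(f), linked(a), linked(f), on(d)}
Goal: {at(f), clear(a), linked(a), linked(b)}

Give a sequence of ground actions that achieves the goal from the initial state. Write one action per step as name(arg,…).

1. grab(f)  →  {at(b), at(f), clear(d), clear(e), linked(a), linked(f), on(d)}
2. free(d,f)  →  {at(b), at(f), clear(d), clear(e), clear(f), linked(a), linked(f), on(f)}
3. tag(f,b)  →  {at(f), clear(d), clear(e), linked(a), linked(b), linked(f), on(f)}
4. free(f,a)  →  {at(f), clear(a), clear(d), clear(e), linked(a), linked(b), linked(f), on(a)}

grab(f); free(d,f); tag(f,b); free(f,a)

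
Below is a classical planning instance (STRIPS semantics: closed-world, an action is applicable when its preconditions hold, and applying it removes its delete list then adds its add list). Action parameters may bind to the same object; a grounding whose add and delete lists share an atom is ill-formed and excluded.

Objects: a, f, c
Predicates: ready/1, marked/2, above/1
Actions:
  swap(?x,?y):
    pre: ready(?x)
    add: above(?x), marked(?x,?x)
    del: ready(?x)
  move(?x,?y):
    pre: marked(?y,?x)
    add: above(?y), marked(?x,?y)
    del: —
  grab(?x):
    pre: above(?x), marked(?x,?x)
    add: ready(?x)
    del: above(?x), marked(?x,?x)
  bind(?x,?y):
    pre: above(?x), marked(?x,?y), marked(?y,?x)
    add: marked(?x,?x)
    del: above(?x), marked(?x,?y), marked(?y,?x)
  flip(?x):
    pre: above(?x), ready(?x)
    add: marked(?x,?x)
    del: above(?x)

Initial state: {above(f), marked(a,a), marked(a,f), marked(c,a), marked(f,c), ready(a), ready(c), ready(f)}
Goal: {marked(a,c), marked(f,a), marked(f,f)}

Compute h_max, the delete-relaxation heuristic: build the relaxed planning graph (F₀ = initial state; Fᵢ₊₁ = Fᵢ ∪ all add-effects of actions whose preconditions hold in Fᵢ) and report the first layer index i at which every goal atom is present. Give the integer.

F0 = init (8 atoms)
F1 = F0 ∪ {above(a), above(c), marked(a,c), marked(c,c), marked(c,f), marked(f,a), marked(f,f)}  (15 atoms)
goal ⊆ F1  ⇒  h_max = 1

1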